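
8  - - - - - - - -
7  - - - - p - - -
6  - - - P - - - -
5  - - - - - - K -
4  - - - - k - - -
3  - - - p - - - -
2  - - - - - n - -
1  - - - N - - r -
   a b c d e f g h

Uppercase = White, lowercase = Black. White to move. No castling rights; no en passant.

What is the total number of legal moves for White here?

White to move; king on g5.
In check: yes, from the black rook on g1.
Legal moves: Kh6, Kh5, Kh4.
Count: 3.

3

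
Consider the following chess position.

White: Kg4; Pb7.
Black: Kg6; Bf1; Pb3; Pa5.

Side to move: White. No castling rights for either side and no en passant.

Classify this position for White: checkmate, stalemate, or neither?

White to move; white king on g4.
In check: no.
Legal moves for White: Kh4, Kf4, Kg3, Kf3, b8=Q, b8=R, b8=B, b8=N.
White has 8 legal moves and is not in check → neither.

neither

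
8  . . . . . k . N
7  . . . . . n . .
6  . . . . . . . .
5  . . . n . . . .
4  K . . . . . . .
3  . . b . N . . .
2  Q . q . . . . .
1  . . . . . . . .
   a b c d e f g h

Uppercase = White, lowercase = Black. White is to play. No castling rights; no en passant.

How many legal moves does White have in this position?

White to move; king on a4.
In check: yes, from the black queen on c2.
Legal moves: Kb5, Ka3, Nxc2, Qb3, Qxc2.
Count: 5.

5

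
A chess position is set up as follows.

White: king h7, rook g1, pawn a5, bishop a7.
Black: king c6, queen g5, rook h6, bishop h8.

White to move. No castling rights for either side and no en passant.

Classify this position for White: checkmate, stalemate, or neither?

White to move; white king on h7.
In check: yes, from the black rook on h6.
King squares — g6: attacked by Qg5; h6: attacked by Qg5; g7: attacked by Qg5; g8: attacked by Qg5; h8: attacked by Rh6.
Legal moves for White: none.
In check with no legal moves → checkmate.

checkmate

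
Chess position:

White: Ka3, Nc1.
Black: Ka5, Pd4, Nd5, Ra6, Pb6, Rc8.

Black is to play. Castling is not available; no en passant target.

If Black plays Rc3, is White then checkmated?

no

After Rc3: white king on a3; in check: yes, from the black rook on c3.
White has 3 legal replies: Kb2, Ka2, Nb3+.
In check but a legal move exists → not checkmate.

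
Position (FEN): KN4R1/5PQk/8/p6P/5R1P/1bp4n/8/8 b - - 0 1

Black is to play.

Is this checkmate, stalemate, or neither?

checkmate

Black to move; black king on h7.
In check: yes, from the white queen on g7.
King squares — g6: attacked by Ph5; h6: attacked by Qg7; g7: attacked by Rg8; g8: attacked by Pf7; h8: attacked by Qg7.
Legal moves for Black: none.
In check with no legal moves → checkmate.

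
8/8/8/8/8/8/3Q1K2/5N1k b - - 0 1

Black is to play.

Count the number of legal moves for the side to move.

Black to move; king on h1.
In check: no.
Legal moves: none.
Count: 0.

0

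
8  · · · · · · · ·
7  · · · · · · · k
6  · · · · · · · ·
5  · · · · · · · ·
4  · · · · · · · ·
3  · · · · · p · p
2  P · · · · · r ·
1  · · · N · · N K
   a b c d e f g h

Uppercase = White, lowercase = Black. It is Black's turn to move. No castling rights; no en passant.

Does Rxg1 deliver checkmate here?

After Rxg1: white king on h1; in check: yes, from the black rook on g1.
White has 2 legal replies: Kh2, Kxg1.
In check but a legal move exists → not checkmate.

no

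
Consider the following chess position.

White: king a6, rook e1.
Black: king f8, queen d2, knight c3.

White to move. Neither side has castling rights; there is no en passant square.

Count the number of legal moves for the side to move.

White to move; king on a6.
In check: no.
Legal moves: Kb7, Ka7, Kb6, Ka5, Re8+, Re7, Re6, Re5, Re4, Re3, Re2, Rh1, Rg1, Rf1+, Rd1, Rc1, Rb1, Ra1.
Count: 18.

18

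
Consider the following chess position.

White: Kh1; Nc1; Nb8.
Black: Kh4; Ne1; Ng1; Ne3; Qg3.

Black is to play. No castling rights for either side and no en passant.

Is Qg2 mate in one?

yes

After Qg2: white king on h1; in check: yes, from the black queen on g2.
King squares — g1: attacked by Qg2; g2: attacked by Ne1; h2: attacked by Qg2.
White has no legal moves → checkmate.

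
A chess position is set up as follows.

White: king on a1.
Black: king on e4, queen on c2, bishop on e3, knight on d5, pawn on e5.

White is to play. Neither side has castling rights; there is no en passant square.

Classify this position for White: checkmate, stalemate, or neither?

White to move; white king on a1.
In check: no.
King squares — b1: attacked by Qc2; a2: attacked by Qc2; b2: attacked by Qc2.
Legal moves for White: none.
Not in check and no legal moves → stalemate.

stalemate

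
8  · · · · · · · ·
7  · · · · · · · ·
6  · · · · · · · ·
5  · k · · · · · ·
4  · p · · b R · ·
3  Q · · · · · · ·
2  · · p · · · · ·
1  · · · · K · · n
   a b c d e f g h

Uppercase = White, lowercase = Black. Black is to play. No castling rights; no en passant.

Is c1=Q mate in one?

After c1=Q: white king on e1; in check: yes, from the black queen on c1.
White has 2 legal replies: Ke2, Qxc1.
In check but a legal move exists → not checkmate.

no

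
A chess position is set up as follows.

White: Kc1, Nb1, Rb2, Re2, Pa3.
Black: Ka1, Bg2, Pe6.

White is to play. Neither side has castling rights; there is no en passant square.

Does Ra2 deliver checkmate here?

After Ra2: black king on a1; in check: yes, from the white rook on a2.
King squares — b1: attacked by Kc1; a2: attacked by Re2; b2: attacked by Kc1.
Black has no legal moves → checkmate.

yes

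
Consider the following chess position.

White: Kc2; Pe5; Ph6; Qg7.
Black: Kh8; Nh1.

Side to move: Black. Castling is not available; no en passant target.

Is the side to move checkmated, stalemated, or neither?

checkmate

Black to move; black king on h8.
In check: yes, from the white queen on g7.
King squares — g7: attacked by Ph6; h7: attacked by Qg7; g8: attacked by Qg7.
Legal moves for Black: none.
In check with no legal moves → checkmate.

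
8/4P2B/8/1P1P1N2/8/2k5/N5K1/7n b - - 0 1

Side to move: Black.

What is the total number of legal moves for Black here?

6

Black to move; king on c3.
In check: yes, from the white knight on a2.
Legal moves: Kc4, Kd3, Kb3, Kd2, Kc2, Kb2.
Count: 6.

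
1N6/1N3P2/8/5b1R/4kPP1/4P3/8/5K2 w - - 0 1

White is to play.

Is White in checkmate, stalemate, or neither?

neither

White to move; white king on f1.
In check: no.
Legal moves for White include: Nd7, Nc6, Na6, Nd8, Nd6+, Nc5+, Na5, Rh8, Rh7, Rh6, Rg5, Rxf5, Rh4, Rh3, Rh2, Rh1, Kg2, Kf2, ... (list truncated; more exist).
White has legal moves and is not in check → neither.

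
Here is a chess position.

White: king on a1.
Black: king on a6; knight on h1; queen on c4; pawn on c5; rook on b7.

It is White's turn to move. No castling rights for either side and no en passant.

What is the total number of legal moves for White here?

0

White to move; king on a1.
In check: no.
Legal moves: none.
Count: 0.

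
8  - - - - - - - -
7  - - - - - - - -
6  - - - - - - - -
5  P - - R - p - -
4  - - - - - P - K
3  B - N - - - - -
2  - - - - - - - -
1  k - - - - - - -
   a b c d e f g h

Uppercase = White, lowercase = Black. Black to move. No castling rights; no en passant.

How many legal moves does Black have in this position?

0

Black to move; king on a1.
In check: no.
Legal moves: none.
Count: 0.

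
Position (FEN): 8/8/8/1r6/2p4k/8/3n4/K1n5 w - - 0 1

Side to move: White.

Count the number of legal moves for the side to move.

White to move; king on a1.
In check: no.
Legal moves: none.
Count: 0.

0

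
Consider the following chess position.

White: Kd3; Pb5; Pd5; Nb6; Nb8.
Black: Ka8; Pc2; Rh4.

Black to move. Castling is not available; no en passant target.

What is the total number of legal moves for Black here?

Black to move; king on a8.
In check: yes, from the white knight on b6.
Legal moves: Kxb8, Kb7, Ka7.
Count: 3.

3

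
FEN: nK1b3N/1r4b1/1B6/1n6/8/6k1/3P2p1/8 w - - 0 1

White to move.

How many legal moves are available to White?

3

White to move; king on b8.
In check: yes, from the black rook on b7.
Legal moves: Kc8, Kxa8, Kxb7.
Count: 3.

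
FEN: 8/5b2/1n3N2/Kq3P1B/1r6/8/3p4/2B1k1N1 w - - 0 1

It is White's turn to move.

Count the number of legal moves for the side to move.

0

White to move; king on a5.
In check: yes, from the black queen on b5.
Legal moves: none.
Count: 0.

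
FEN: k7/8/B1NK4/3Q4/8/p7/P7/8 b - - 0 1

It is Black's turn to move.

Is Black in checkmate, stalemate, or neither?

stalemate

Black to move; black king on a8.
In check: no.
King squares — a7: attacked by Nc6; b7: attacked by Ba6; b8: attacked by Nc6.
Legal moves for Black: none.
Not in check and no legal moves → stalemate.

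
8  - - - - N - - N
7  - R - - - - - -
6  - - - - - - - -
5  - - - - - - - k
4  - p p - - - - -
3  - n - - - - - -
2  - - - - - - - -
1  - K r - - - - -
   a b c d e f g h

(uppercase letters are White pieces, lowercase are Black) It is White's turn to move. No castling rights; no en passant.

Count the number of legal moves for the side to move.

White to move; king on b1.
In check: yes, from the black rook on c1.
Legal moves: Kb2, Ka2.
Count: 2.

2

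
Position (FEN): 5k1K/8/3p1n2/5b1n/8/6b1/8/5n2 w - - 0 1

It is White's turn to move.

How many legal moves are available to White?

White to move; king on h8.
In check: no.
Legal moves: none.
Count: 0.

0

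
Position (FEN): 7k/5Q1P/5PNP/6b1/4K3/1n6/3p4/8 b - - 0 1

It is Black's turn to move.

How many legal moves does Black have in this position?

Black to move; king on h8.
In check: yes, from the white knight on g6.
Legal moves: none.
Count: 0.

0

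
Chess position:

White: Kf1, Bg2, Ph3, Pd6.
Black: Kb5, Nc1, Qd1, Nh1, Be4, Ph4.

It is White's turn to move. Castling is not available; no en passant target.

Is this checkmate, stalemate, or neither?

checkmate

White to move; white king on f1.
In check: yes, from the black queen on d1.
King squares — e1: attacked by Qd1; g1: attacked by Qd1; e2: attacked by Nc1; f2: attacked by Nh1; g2: own bishop.
Legal moves for White: none.
In check with no legal moves → checkmate.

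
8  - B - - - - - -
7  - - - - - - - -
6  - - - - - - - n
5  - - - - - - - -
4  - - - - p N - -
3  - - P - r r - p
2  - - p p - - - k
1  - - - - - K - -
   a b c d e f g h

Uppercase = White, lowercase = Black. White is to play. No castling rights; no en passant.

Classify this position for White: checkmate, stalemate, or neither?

checkmate

White to move; white king on f1.
In check: yes, from the black rook on f3.
King squares — e1: attacked by Pd2; g1: attacked by Kh2; e2: attacked by Re3; f2: attacked by Rf3; g2: attacked by Kh2.
Legal moves for White: none.
In check with no legal moves → checkmate.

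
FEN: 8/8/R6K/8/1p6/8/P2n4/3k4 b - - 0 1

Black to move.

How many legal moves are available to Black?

11

Black to move; king on d1.
In check: no.
Legal moves: Ne4, Nc4, Nf3, Nb3, Nf1, Nb1, Ke2, Kc2, Ke1, Kc1, b3.
Count: 11.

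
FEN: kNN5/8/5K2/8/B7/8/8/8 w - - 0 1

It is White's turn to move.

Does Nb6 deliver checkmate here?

no

After Nb6: black king on a8; in check: yes, from the white knight on b6.
Black has 3 legal replies: Kxb8, Kb7, Ka7.
In check but a legal move exists → not checkmate.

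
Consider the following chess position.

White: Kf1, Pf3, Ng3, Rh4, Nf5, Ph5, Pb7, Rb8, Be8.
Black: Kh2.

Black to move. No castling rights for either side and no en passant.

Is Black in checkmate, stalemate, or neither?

checkmate

Black to move; black king on h2.
In check: yes, from the white rook on h4.
King squares — g1: attacked by Kf1; h1: attacked by Ng3; g2: attacked by Kf1; g3: attacked by Nf5; h3: attacked by Rh4.
Legal moves for Black: none.
In check with no legal moves → checkmate.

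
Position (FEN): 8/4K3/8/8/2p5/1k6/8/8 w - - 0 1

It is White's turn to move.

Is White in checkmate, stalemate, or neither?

White to move; white king on e7.
In check: no.
Legal moves for White: Kf8, Ke8, Kd8, Kf7, Kd7, Kf6, Ke6, Kd6.
White has 8 legal moves and is not in check → neither.

neither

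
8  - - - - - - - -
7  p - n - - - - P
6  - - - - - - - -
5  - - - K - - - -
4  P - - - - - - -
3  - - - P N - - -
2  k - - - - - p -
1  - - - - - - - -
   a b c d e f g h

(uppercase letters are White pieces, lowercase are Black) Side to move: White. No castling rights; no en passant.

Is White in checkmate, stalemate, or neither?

neither

White to move; white king on d5.
In check: yes, from the black knight on c7.
Legal moves for White: Kd6, Kc6, Ke5, Kc5, Ke4, Kd4, Kc4.
White is in check but has 7 legal moves → neither.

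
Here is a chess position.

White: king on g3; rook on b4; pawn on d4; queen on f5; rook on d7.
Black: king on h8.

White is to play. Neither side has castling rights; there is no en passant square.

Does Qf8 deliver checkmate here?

After Qf8: black king on h8; in check: yes, from the white queen on f8.
King squares — g7: attacked by Rd7; h7: attacked by Rd7; g8: attacked by Qf8.
Black has no legal moves → checkmate.

yes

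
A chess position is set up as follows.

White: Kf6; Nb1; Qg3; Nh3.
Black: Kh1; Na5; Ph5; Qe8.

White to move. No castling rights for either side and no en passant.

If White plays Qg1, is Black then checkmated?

After Qg1: black king on h1; in check: yes, from the white queen on g1.
King squares — g1: attacked by Nh3; g2: attacked by Qg1; h2: attacked by Qg1.
Black has no legal moves → checkmate.

yes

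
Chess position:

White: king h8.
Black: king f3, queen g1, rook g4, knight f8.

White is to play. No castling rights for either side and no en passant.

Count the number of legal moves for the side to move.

0

White to move; king on h8.
In check: no.
Legal moves: none.
Count: 0.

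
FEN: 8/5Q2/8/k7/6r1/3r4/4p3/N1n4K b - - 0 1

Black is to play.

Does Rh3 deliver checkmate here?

After Rh3: white king on h1; in check: yes, from the black rook on h3.
King squares — g1: attacked by Rg4; g2: attacked by Rg4; h2: attacked by Rh3.
White has no legal moves → checkmate.

yes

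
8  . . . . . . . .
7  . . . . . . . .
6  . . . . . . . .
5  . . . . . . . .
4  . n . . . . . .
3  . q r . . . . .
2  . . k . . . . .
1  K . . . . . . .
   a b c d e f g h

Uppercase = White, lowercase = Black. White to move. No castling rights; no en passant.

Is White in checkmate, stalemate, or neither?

White to move; white king on a1.
In check: no.
King squares — b1: attacked by Kc2; a2: attacked by Qb3; b2: attacked by Kc2.
Legal moves for White: none.
Not in check and no legal moves → stalemate.

stalemate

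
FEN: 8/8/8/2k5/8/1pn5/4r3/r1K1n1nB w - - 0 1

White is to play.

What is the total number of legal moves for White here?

0

White to move; king on c1.
In check: yes, from the black rook on a1.
Legal moves: none.
Count: 0.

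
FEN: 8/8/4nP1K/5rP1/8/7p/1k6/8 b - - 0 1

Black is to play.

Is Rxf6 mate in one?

After Rxf6: white king on h6; in check: yes, from the black rook on f6.
White has 4 legal replies: Kh7, Kh5, gxf6, g6.
In check but a legal move exists → not checkmate.

no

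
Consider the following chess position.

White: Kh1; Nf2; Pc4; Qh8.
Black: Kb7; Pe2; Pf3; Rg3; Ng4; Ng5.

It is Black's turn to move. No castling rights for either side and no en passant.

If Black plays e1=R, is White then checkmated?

yes

After e1=R: white king on h1; in check: yes, from the black rook on e1.
King squares — g1: attacked by Re1; g2: attacked by Pf3; h2: attacked by Ng4.
White has no legal moves → checkmate.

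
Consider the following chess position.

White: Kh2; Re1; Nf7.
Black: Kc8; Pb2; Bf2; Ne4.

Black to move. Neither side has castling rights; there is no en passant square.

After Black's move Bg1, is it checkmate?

no

After Bg1: white king on h2; in check: yes, from the black bishop on g1.
White has 5 legal replies: Kh3, Kg2, Kh1, Kxg1, Rxg1.
In check but a legal move exists → not checkmate.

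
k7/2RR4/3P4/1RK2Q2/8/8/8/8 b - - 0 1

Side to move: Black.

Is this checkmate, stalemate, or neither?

Black to move; black king on a8.
In check: no.
King squares — a7: attacked by Rc7; b7: attacked by Rb5; b8: attacked by Rb5.
Legal moves for Black: none.
Not in check and no legal moves → stalemate.

stalemate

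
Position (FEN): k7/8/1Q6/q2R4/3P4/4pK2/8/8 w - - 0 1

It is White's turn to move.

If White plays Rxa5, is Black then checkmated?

After Rxa5: black king on a8; in check: yes, from the white rook on a5.
King squares — a7: attacked by Ra5; b7: attacked by Qb6; b8: attacked by Qb6.
Black has no legal moves → checkmate.

yes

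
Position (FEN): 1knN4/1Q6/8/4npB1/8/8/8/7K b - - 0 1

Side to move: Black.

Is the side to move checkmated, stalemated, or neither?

checkmate

Black to move; black king on b8.
In check: yes, from the white queen on b7.
King squares — a7: attacked by Qb7; b7: attacked by Nd8; c7: attacked by Qb7; a8: attacked by Qb7; c8: own knight.
Legal moves for Black: none.
In check with no legal moves → checkmate.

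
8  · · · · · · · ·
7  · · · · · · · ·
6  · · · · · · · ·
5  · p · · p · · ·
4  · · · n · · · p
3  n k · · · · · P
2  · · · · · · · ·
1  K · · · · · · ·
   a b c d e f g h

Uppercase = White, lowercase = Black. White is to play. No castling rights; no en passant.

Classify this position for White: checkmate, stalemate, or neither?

stalemate

White to move; white king on a1.
In check: no.
King squares — b1: attacked by Na3; a2: attacked by Kb3; b2: attacked by Kb3.
Legal moves for White: none.
Not in check and no legal moves → stalemate.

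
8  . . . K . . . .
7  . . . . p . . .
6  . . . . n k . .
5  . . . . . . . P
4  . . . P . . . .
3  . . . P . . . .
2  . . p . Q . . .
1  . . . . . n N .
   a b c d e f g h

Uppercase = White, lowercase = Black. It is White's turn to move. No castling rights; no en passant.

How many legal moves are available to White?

4

White to move; king on d8.
In check: yes, from the black knight on e6.
Legal moves: Ke8, Kc8, Kd7, Qxe6+.
Count: 4.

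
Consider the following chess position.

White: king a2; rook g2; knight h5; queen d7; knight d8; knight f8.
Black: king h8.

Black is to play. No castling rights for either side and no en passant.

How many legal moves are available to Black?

0

Black to move; king on h8.
In check: no.
Legal moves: none.
Count: 0.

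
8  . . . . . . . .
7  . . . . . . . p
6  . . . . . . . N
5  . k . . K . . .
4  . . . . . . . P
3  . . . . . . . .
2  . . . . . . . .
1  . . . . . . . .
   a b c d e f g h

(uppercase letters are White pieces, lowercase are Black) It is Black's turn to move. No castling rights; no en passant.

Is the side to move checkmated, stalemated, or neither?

Black to move; black king on b5.
In check: no.
Legal moves for Black: Kc6, Kb6, Ka6, Kc5, Ka5, Kc4, Kb4, Ka4.
Black has 8 legal moves and is not in check → neither.

neither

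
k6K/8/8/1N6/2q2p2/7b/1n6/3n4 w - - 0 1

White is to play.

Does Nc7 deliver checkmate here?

no

After Nc7: black king on a8; in check: yes, from the white knight on c7.
Black has 4 legal replies: Kb8, Kb7, Ka7, Qxc7.
In check but a legal move exists → not checkmate.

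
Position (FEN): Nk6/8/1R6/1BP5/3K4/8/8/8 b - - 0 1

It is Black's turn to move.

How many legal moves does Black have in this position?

3

Black to move; king on b8.
In check: yes, from the white rook on b6.
Legal moves: Kc8, Kxa8, Ka7.
Count: 3.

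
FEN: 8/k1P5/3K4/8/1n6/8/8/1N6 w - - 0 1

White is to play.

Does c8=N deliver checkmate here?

no

After c8=N: black king on a7; in check: yes, from the white knight on c8.
Black has 4 legal replies: Kb8, Ka8, Kb7, Ka6.
In check but a legal move exists → not checkmate.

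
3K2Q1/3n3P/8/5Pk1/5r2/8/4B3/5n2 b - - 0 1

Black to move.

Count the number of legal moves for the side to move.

4

Black to move; king on g5.
In check: yes, from the white queen on g8.
Legal moves: Kh6, Kf6, Kxf5, Kh4.
Count: 4.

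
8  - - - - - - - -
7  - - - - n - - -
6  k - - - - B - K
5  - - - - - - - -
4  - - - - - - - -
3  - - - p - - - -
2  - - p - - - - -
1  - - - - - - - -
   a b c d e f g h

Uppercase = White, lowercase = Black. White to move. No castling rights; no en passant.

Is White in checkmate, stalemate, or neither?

neither

White to move; white king on h6.
In check: no.
Legal moves for White: Kh7, Kg7, Kh5, Kg5, Bh8, Bg7, Bxe7, Bg5, Be5, Bh4, Bd4, Bc3, Bb2, Ba1.
White has 14 legal moves and is not in check → neither.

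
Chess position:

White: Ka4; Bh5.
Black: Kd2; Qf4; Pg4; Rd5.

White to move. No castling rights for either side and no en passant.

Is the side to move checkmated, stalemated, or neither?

neither

White to move; white king on a4.
In check: yes, from the black queen on f4.
Legal moves for White: Kb3, Ka3.
White is in check but has 2 legal moves → neither.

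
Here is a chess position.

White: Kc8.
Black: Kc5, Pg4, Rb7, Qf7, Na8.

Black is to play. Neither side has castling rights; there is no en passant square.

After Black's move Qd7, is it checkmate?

yes

After Qd7: white king on c8; in check: yes, from the black queen on d7.
King squares — b7: attacked by Qd7; c7: attacked by Rb7; d7: attacked by Rb7; b8: attacked by Rb7; d8: attacked by Qd7.
White has no legal moves → checkmate.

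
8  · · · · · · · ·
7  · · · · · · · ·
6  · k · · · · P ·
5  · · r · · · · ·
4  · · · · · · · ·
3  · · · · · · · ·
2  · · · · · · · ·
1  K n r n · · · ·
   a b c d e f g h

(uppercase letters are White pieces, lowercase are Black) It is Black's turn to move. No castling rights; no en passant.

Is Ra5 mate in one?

After Ra5: white king on a1; in check: yes, from the black rook on a5.
King squares — b1: attacked by Rc1; a2: attacked by Ra5; b2: attacked by Nd1.
White has no legal moves → checkmate.

yes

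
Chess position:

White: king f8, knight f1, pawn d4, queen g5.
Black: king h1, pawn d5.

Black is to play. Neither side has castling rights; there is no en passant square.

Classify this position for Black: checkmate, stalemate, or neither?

Black to move; black king on h1.
In check: no.
King squares — g1: attacked by Qg5; g2: attacked by Qg5; h2: attacked by Nf1.
Legal moves for Black: none.
Not in check and no legal moves → stalemate.

stalemate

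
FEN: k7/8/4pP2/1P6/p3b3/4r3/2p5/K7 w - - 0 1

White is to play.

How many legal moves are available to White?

4

White to move; king on a1.
In check: no.
Legal moves: Kb2, Ka2, f7, b6.
Count: 4.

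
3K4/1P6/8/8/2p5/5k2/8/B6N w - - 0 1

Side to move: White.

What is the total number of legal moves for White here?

White to move; king on d8.
In check: no.
Legal moves: Ke8, Kc8, Ke7, Kd7, Kc7, Ng3, Nf2, Bh8, Bg7, Bf6, Be5, Bd4, Bc3, Bb2, b8=Q, b8=R, b8=B, b8=N.
Count: 18.

18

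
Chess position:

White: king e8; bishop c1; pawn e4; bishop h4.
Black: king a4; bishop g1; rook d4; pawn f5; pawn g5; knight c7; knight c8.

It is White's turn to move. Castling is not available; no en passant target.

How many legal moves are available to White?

2

White to move; king on e8.
In check: yes, from the black knight on c7.
Legal moves: Kf8, Kf7.
Count: 2.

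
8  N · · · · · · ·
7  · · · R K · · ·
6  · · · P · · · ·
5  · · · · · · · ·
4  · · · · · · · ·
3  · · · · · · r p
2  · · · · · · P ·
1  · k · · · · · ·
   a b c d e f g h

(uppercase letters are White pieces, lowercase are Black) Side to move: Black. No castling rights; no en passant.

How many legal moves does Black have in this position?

Black to move; king on b1.
In check: no.
Legal moves: Rg8, Rg7+, Rg6, Rg5, Rg4, Rf3, Re3+, Rd3, Rc3, Rb3, Ra3, Rxg2, Kc2, Kb2, Ka2, Kc1, Ka1, hxg2, h2.
Count: 19.

19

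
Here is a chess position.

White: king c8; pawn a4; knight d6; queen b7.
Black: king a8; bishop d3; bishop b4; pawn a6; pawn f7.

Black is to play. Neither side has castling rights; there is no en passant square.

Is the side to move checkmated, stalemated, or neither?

Black to move; black king on a8.
In check: yes, from the white queen on b7.
King squares — a7: attacked by Qb7; b7: attacked by Nd6; b8: attacked by Qb7.
Legal moves for Black: none.
In check with no legal moves → checkmate.

checkmate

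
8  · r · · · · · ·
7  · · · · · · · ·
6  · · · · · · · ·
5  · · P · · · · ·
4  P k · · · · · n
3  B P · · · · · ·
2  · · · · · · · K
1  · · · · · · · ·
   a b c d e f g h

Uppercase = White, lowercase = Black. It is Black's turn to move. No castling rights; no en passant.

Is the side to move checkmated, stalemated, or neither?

Black to move; black king on b4.
In check: yes, from the white bishop on a3.
Legal moves for Black: Ka5, Kc3, Kxb3, Kxa3.
Black is in check but has 4 legal moves → neither.

neither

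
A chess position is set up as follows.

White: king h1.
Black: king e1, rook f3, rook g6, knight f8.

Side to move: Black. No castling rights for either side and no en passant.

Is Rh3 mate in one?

yes

After Rh3: white king on h1; in check: yes, from the black rook on h3.
King squares — g1: attacked by Rg6; g2: attacked by Rg6; h2: attacked by Rh3.
White has no legal moves → checkmate.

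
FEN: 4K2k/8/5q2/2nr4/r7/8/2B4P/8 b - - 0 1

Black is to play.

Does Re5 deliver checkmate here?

After Re5: white king on e8; in check: yes, from the black rook on e5.
King squares — d7: attacked by Nc5; e7: attacked by Re5; f7: attacked by Qf6; d8: attacked by Qf6; f8: attacked by Qf6.
White has no legal moves → checkmate.

yes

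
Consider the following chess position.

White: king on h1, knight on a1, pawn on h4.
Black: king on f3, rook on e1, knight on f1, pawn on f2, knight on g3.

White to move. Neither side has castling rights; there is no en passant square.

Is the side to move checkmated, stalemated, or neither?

White to move; white king on h1.
In check: yes, from the black knight on g3.
King squares — g1: attacked by Pf2; g2: attacked by Kf3; h2: attacked by Nf1.
Legal moves for White: none.
In check with no legal moves → checkmate.

checkmate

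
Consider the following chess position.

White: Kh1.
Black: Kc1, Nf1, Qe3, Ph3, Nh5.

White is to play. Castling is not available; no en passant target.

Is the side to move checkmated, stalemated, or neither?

stalemate

White to move; white king on h1.
In check: no.
King squares — g1: attacked by Qe3; g2: attacked by Ph3; h2: attacked by Nf1.
Legal moves for White: none.
Not in check and no legal moves → stalemate.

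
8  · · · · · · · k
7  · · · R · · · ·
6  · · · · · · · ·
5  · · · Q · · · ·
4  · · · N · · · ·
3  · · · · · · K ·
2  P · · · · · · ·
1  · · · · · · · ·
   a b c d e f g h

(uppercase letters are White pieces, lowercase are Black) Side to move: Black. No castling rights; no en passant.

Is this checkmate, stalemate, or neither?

Black to move; black king on h8.
In check: no.
King squares — g7: attacked by Rd7; h7: attacked by Rd7; g8: attacked by Qd5.
Legal moves for Black: none.
Not in check and no legal moves → stalemate.

stalemate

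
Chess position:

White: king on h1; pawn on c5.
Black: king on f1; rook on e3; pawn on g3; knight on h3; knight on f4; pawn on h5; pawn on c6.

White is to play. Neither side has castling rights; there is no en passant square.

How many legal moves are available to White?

0

White to move; king on h1.
In check: no.
Legal moves: none.
Count: 0.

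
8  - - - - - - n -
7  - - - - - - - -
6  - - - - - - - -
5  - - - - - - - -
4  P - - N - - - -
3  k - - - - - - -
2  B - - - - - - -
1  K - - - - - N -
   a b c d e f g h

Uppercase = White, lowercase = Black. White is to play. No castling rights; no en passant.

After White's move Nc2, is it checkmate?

no

After Nc2: black king on a3; in check: yes, from the white knight on c2.
Black has 1 legal reply: Kxa4.
In check but a legal move exists → not checkmate.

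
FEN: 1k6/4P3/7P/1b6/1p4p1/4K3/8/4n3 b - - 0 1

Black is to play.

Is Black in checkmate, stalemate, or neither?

Black to move; black king on b8.
In check: no.
Legal moves for Black include: Kc8, Ka8, Kc7, Kb7, Ka7, Be8, Bd7, Bc6, Ba6, Bc4, Ba4, Bd3, Be2, Bf1, Nf3, Nd3, Ng2+, Nc2+, ... (list truncated; more exist).
Black has legal moves and is not in check → neither.

neither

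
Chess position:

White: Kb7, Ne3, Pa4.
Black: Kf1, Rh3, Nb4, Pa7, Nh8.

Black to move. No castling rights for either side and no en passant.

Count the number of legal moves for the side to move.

5

Black to move; king on f1.
In check: yes, from the white knight on e3.
Legal moves: Kf2, Ke2, Kg1, Ke1, Rxe3.
Count: 5.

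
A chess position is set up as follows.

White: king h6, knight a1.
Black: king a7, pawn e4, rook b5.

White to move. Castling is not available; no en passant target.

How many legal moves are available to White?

5

White to move; king on h6.
In check: no.
Legal moves: Kh7, Kg7, Kg6, Nb3, Nc2.
Count: 5.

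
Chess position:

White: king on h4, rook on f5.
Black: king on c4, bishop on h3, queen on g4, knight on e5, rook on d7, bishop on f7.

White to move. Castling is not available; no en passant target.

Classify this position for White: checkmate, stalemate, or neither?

checkmate

White to move; white king on h4.
In check: yes, from the black queen on g4.
King squares — g3: attacked by Qg4; h3: attacked by Qg4; g4: attacked by Bh3; g5: attacked by Qg4; h5: attacked by Qg4.
Legal moves for White: none.
In check with no legal moves → checkmate.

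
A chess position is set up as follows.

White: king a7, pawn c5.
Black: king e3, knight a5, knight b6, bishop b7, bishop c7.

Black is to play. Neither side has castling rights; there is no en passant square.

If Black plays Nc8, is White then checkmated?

After Nc8: white king on a7; in check: yes, from the black knight on c8.
King squares — a6: attacked by Bb7; b6: attacked by Bc7; b7: attacked by Na5; a8: attacked by Bb7; b8: attacked by Bc7.
White has no legal moves → checkmate.

yes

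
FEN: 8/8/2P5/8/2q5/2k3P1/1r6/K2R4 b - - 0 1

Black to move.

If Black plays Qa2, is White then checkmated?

After Qa2: white king on a1; in check: yes, from the black queen on a2.
King squares — b1: attacked by Qa2; a2: attacked by Rb2; b2: attacked by Qa2.
White has no legal moves → checkmate.

yes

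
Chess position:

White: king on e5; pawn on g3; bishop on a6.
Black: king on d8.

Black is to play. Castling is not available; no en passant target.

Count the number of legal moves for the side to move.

4

Black to move; king on d8.
In check: no.
Legal moves: Ke8, Ke7, Kd7, Kc7.
Count: 4.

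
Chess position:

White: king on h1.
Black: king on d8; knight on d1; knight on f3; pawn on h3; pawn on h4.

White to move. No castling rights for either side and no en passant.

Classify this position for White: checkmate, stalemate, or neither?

White to move; white king on h1.
In check: no.
King squares — g1: attacked by Nf3; g2: attacked by Ph3; h2: attacked by Nf3.
Legal moves for White: none.
Not in check and no legal moves → stalemate.

stalemate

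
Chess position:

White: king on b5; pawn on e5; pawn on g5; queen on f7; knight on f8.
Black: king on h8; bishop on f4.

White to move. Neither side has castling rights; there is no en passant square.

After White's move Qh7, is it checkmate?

yes

After Qh7: black king on h8; in check: yes, from the white queen on h7.
King squares — g7: attacked by Qh7; h7: attacked by Nf8; g8: attacked by Qh7.
Black has no legal moves → checkmate.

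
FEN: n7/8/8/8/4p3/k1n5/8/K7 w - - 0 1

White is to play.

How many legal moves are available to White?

0

White to move; king on a1.
In check: no.
Legal moves: none.
Count: 0.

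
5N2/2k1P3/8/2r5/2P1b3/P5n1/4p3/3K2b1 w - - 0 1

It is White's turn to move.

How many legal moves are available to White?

3

White to move; king on d1.
In check: yes, from the black pawn on e2.
Legal moves: Kd2, Ke1, Kc1.
Count: 3.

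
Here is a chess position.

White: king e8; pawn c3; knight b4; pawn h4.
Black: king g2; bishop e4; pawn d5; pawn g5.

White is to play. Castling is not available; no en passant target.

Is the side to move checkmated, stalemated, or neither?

White to move; white king on e8.
In check: no.
Legal moves for White: Kf8, Kd8, Kf7, Ke7, Kd7, Nc6, Na6, Nxd5, Nd3, Nc2, Na2, hxg5, h5, c4.
White has 14 legal moves and is not in check → neither.

neither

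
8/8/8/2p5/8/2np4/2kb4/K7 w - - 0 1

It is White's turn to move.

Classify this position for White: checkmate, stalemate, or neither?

stalemate

White to move; white king on a1.
In check: no.
King squares — b1: attacked by Kc2; a2: attacked by Nc3; b2: attacked by Kc2.
Legal moves for White: none.
Not in check and no legal moves → stalemate.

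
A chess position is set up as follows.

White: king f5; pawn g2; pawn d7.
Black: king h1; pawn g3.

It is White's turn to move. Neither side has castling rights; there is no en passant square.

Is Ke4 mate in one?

no

After Ke4: black king on h1; in check: no.
Black is not in check, so this cannot be checkmate.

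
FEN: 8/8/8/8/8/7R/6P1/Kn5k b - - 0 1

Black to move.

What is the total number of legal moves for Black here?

Black to move; king on h1.
In check: yes, from the white rook on h3.
Legal moves: Kxg2, Kg1.
Count: 2.

2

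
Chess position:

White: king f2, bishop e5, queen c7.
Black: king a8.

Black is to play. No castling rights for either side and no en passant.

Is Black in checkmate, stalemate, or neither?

stalemate

Black to move; black king on a8.
In check: no.
King squares — a7: attacked by Qc7; b7: attacked by Qc7; b8: attacked by Qc7.
Legal moves for Black: none.
Not in check and no legal moves → stalemate.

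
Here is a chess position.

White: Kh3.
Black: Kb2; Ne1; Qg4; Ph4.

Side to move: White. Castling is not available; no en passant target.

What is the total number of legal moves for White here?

2

White to move; king on h3.
In check: yes, from the black queen on g4.
Legal moves: Kxg4, Kh2.
Count: 2.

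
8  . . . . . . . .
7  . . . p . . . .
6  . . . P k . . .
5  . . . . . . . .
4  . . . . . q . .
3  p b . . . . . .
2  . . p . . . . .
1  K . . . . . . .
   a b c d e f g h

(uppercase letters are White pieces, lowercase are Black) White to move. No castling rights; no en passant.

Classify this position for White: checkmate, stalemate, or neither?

White to move; white king on a1.
In check: no.
King squares — b1: attacked by Pc2; a2: attacked by Bb3; b2: attacked by Pa3.
Legal moves for White: none.
Not in check and no legal moves → stalemate.

stalemate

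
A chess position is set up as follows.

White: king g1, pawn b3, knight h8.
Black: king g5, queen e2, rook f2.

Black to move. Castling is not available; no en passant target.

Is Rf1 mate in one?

After Rf1: white king on g1; in check: yes, from the black rook on f1.
King squares — f1: attacked by Qe2; h1: attacked by Rf1; f2: attacked by Rf1; g2: attacked by Qe2; h2: attacked by Qe2.
White has no legal moves → checkmate.

yes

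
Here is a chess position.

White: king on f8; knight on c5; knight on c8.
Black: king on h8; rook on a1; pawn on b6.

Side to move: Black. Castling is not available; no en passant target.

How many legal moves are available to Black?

17

Black to move; king on h8.
In check: no.
Legal moves: Kh7, Ra8, Ra7, Ra6, Ra5, Ra4, Ra3, Ra2, Rh1, Rg1, Rf1+, Re1, Rd1, Rc1, Rb1, bxc5, b5.
Count: 17.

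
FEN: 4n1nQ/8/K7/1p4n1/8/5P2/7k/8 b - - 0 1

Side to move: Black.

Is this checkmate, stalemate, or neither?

neither

Black to move; black king on h2.
In check: yes, from the white queen on h8.
King squares — g1: available; h1: attacked by Qh8; g2: available; g3: available; h3: attacked by Qh8.
Legal moves for Black: Kg3, Kg2, Kg1, Nh6, Nh7, Nh3.
Black is in check but has 6 legal moves → neither.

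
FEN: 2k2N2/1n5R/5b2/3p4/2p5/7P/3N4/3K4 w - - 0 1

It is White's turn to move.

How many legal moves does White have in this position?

White to move; king on d1.
In check: no.
Legal moves: Nd7, Ng6, Ne6, Rh8, Rg7, Rf7, Re7, Rd7, Rc7+, Rxb7, Rh6, Rh5, Rh4, Ne4, Nxc4, Nf3, Nb3, Nf1, Nb1, Ke2, Kc2, Ke1, Kc1, h4.
Count: 24.

24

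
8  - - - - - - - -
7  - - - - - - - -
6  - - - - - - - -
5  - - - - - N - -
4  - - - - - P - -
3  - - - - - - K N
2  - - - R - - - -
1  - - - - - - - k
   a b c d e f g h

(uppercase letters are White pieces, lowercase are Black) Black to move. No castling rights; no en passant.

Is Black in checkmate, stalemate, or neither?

Black to move; black king on h1.
In check: no.
King squares — g1: attacked by Nh3; g2: attacked by Rd2; h2: attacked by Rd2.
Legal moves for Black: none.
Not in check and no legal moves → stalemate.

stalemate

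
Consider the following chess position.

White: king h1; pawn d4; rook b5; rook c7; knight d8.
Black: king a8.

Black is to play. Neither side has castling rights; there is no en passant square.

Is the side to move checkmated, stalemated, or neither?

stalemate

Black to move; black king on a8.
In check: no.
King squares — a7: attacked by Rc7; b7: attacked by Rb5; b8: attacked by Rb5.
Legal moves for Black: none.
Not in check and no legal moves → stalemate.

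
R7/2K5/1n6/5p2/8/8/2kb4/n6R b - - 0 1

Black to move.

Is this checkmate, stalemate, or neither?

neither

Black to move; black king on c2.
In check: no.
Legal moves for Black include: Nc8, Nxa8+, Nd7, Nd5+, Nc4, Na4, Bh6, Bg5, Ba5, Bf4+, Bb4, Be3, Bc3, Be1, Bc1, Kd3, Kc3, Kb3, ... (list truncated; more exist).
Black has legal moves and is not in check → neither.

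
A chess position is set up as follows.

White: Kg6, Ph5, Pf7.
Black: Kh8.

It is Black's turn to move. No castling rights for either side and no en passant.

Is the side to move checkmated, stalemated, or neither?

Black to move; black king on h8.
In check: no.
King squares — g7: attacked by Kg6; h7: attacked by Kg6; g8: attacked by Pf7.
Legal moves for Black: none.
Not in check and no legal moves → stalemate.

stalemate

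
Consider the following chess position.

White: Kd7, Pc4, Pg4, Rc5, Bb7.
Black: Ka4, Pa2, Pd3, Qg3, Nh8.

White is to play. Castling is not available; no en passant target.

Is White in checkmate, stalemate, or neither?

White to move; white king on d7.
In check: no.
Legal moves for White include: Ke8, Kd8, Kc8, Ke7, Ke6, Kc6, Bc8, Ba8, Bc6+, Ba6, Bd5, Be4, Bf3, Bg2, Bh1, Rc8, Rc7, Rc6, ... (list truncated; more exist).
White has legal moves and is not in check → neither.

neither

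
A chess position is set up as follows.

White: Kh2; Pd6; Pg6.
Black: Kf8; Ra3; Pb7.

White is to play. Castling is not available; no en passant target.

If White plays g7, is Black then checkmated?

After g7: black king on f8; in check: yes, from the white pawn on g7.
Black has 4 legal replies: Kg8, Ke8, Kxg7, Kf7.
In check but a legal move exists → not checkmate.

no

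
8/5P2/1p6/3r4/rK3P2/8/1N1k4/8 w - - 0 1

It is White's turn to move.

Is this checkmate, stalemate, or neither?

White to move; white king on b4.
In check: yes, from the black rook on a4.
King squares — a3: attacked by Ra4; b3: available; c3: attacked by Kd2; a4: available; c4: attacked by Ra4; a5: attacked by Ra4; b5: attacked by Rd5; c5: attacked by Rd5.
Legal moves for White: Kxa4, Kb3, Nxa4.
White is in check but has 3 legal moves → neither.

neither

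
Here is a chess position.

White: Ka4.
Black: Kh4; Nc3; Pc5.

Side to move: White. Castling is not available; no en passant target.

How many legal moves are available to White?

White to move; king on a4.
In check: yes, from the black knight on c3.
Legal moves: Ka5, Kb3, Ka3.
Count: 3.

3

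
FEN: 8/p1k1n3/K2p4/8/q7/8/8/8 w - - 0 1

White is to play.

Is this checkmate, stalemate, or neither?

checkmate

White to move; white king on a6.
In check: yes, from the black queen on a4.
King squares — a5: attacked by Qa4; b5: attacked by Qa4; b6: attacked by Pa7; a7: attacked by Qa4; b7: attacked by Kc7.
Legal moves for White: none.
In check with no legal moves → checkmate.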